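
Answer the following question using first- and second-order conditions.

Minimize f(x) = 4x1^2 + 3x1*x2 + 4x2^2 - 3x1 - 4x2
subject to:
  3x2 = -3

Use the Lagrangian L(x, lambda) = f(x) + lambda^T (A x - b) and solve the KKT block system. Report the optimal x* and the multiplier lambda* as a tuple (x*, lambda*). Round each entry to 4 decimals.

Form the Lagrangian:
  L(x, lambda) = (1/2) x^T Q x + c^T x + lambda^T (A x - b)
Stationarity (grad_x L = 0): Q x + c + A^T lambda = 0.
Primal feasibility: A x = b.

This gives the KKT block system:
  [ Q   A^T ] [ x     ]   [-c ]
  [ A    0  ] [ lambda ] = [ b ]

Solving the linear system:
  x*      = (0.75, -1)
  lambda* = (3.25)
  f(x*)   = 5.75

x* = (0.75, -1), lambda* = (3.25)


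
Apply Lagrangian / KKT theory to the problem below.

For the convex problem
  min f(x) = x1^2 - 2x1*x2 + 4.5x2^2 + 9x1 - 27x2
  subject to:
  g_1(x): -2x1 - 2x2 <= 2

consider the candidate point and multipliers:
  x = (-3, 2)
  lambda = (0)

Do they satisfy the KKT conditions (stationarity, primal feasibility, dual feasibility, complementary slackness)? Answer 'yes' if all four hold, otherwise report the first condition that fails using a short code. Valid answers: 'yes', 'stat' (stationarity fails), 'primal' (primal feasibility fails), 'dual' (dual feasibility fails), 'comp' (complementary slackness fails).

Gradient of f: grad f(x) = Q x + c = (-1, -3)
Constraint values g_i(x) = a_i^T x - b_i:
  g_1((-3, 2)) = 0
Stationarity residual: grad f(x) + sum_i lambda_i a_i = (-1, -3)
  -> stationarity FAILS
Primal feasibility (all g_i <= 0): OK
Dual feasibility (all lambda_i >= 0): OK
Complementary slackness (lambda_i * g_i(x) = 0 for all i): OK

Verdict: the first failing condition is stationarity -> stat.

stat


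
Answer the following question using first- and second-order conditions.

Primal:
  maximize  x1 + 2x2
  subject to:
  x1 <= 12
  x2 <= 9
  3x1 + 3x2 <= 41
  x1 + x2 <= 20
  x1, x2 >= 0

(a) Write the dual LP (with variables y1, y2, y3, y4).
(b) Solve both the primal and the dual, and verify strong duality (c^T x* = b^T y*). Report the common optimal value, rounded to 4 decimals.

The standard primal-dual pair for 'max c^T x s.t. A x <= b, x >= 0' is:
  Dual:  min b^T y  s.t.  A^T y >= c,  y >= 0.

So the dual LP is:
  minimize  12y1 + 9y2 + 41y3 + 20y4
  subject to:
    y1 + 3y3 + y4 >= 1
    y2 + 3y3 + y4 >= 2
    y1, y2, y3, y4 >= 0

Solving the primal: x* = (4.6667, 9).
  primal value c^T x* = 22.6667.
Solving the dual: y* = (0, 1, 0.3333, 0).
  dual value b^T y* = 22.6667.
Strong duality: c^T x* = b^T y*. Confirmed.

22.6667


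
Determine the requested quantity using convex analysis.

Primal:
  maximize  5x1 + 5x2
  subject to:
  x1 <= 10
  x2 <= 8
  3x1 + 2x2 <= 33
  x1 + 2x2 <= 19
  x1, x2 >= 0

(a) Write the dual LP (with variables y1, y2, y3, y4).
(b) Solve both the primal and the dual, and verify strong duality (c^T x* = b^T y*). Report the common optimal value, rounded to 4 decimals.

The standard primal-dual pair for 'max c^T x s.t. A x <= b, x >= 0' is:
  Dual:  min b^T y  s.t.  A^T y >= c,  y >= 0.

So the dual LP is:
  minimize  10y1 + 8y2 + 33y3 + 19y4
  subject to:
    y1 + 3y3 + y4 >= 5
    y2 + 2y3 + 2y4 >= 5
    y1, y2, y3, y4 >= 0

Solving the primal: x* = (7, 6).
  primal value c^T x* = 65.
Solving the dual: y* = (0, 0, 1.25, 1.25).
  dual value b^T y* = 65.
Strong duality: c^T x* = b^T y*. Confirmed.

65


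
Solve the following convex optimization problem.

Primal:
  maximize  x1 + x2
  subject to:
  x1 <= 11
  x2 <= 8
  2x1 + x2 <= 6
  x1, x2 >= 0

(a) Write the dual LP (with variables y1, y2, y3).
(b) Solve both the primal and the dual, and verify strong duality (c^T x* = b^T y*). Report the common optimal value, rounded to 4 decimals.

The standard primal-dual pair for 'max c^T x s.t. A x <= b, x >= 0' is:
  Dual:  min b^T y  s.t.  A^T y >= c,  y >= 0.

So the dual LP is:
  minimize  11y1 + 8y2 + 6y3
  subject to:
    y1 + 2y3 >= 1
    y2 + y3 >= 1
    y1, y2, y3 >= 0

Solving the primal: x* = (0, 6).
  primal value c^T x* = 6.
Solving the dual: y* = (0, 0, 1).
  dual value b^T y* = 6.
Strong duality: c^T x* = b^T y*. Confirmed.

6


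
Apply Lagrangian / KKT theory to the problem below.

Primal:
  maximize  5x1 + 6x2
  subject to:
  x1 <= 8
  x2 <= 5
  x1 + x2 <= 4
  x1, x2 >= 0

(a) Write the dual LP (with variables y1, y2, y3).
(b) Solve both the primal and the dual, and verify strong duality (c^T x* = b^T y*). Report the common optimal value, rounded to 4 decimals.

The standard primal-dual pair for 'max c^T x s.t. A x <= b, x >= 0' is:
  Dual:  min b^T y  s.t.  A^T y >= c,  y >= 0.

So the dual LP is:
  minimize  8y1 + 5y2 + 4y3
  subject to:
    y1 + y3 >= 5
    y2 + y3 >= 6
    y1, y2, y3 >= 0

Solving the primal: x* = (0, 4).
  primal value c^T x* = 24.
Solving the dual: y* = (0, 0, 6).
  dual value b^T y* = 24.
Strong duality: c^T x* = b^T y*. Confirmed.

24


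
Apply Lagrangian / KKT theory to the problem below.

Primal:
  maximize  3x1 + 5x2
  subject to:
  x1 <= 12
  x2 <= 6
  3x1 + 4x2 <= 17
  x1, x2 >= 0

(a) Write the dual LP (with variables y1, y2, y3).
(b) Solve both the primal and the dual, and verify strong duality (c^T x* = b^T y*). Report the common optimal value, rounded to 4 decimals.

The standard primal-dual pair for 'max c^T x s.t. A x <= b, x >= 0' is:
  Dual:  min b^T y  s.t.  A^T y >= c,  y >= 0.

So the dual LP is:
  minimize  12y1 + 6y2 + 17y3
  subject to:
    y1 + 3y3 >= 3
    y2 + 4y3 >= 5
    y1, y2, y3 >= 0

Solving the primal: x* = (0, 4.25).
  primal value c^T x* = 21.25.
Solving the dual: y* = (0, 0, 1.25).
  dual value b^T y* = 21.25.
Strong duality: c^T x* = b^T y*. Confirmed.

21.25


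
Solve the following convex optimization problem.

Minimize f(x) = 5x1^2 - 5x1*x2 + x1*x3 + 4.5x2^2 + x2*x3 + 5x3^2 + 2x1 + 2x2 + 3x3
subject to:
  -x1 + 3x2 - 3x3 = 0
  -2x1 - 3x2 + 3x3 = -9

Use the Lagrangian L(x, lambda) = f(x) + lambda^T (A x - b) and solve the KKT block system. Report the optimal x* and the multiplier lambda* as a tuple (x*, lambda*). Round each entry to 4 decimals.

Form the Lagrangian:
  L(x, lambda) = (1/2) x^T Q x + c^T x + lambda^T (A x - b)
Stationarity (grad_x L = 0): Q x + c + A^T lambda = 0.
Primal feasibility: A x = b.

This gives the KKT block system:
  [ Q   A^T ] [ x     ]   [-c ]
  [ A    0  ] [ lambda ] = [ b ]

Solving the linear system:
  x*      = (3, 0.8571, -0.1429)
  lambda* = (10.3968, 8.5873)
  f(x*)   = 42.2857

x* = (3, 0.8571, -0.1429), lambda* = (10.3968, 8.5873)


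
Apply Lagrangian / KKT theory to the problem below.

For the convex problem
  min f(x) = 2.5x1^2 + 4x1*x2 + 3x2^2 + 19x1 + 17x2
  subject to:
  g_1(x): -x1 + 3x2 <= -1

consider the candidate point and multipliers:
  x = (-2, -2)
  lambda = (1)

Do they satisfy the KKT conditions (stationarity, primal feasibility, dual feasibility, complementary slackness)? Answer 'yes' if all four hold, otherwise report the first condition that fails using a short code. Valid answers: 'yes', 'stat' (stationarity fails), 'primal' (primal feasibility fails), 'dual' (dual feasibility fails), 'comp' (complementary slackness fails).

Gradient of f: grad f(x) = Q x + c = (1, -3)
Constraint values g_i(x) = a_i^T x - b_i:
  g_1((-2, -2)) = -3
Stationarity residual: grad f(x) + sum_i lambda_i a_i = (0, 0)
  -> stationarity OK
Primal feasibility (all g_i <= 0): OK
Dual feasibility (all lambda_i >= 0): OK
Complementary slackness (lambda_i * g_i(x) = 0 for all i): FAILS

Verdict: the first failing condition is complementary_slackness -> comp.

comp


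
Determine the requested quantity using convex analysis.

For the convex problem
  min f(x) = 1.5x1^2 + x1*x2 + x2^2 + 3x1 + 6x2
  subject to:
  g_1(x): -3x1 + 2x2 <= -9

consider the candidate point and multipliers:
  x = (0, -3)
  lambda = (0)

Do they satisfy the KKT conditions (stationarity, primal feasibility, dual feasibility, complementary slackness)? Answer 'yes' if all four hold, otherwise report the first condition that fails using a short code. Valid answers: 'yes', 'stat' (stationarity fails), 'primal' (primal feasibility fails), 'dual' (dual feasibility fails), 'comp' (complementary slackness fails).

Gradient of f: grad f(x) = Q x + c = (0, 0)
Constraint values g_i(x) = a_i^T x - b_i:
  g_1((0, -3)) = 3
Stationarity residual: grad f(x) + sum_i lambda_i a_i = (0, 0)
  -> stationarity OK
Primal feasibility (all g_i <= 0): FAILS
Dual feasibility (all lambda_i >= 0): OK
Complementary slackness (lambda_i * g_i(x) = 0 for all i): OK

Verdict: the first failing condition is primal_feasibility -> primal.

primal


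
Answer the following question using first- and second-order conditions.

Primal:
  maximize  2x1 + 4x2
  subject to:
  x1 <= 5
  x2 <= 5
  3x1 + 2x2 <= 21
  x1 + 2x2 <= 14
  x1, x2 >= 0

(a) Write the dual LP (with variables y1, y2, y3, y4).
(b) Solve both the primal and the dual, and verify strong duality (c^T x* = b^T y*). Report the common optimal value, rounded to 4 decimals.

The standard primal-dual pair for 'max c^T x s.t. A x <= b, x >= 0' is:
  Dual:  min b^T y  s.t.  A^T y >= c,  y >= 0.

So the dual LP is:
  minimize  5y1 + 5y2 + 21y3 + 14y4
  subject to:
    y1 + 3y3 + y4 >= 2
    y2 + 2y3 + 2y4 >= 4
    y1, y2, y3, y4 >= 0

Solving the primal: x* = (3.6667, 5).
  primal value c^T x* = 27.3333.
Solving the dual: y* = (0, 2.6667, 0.6667, 0).
  dual value b^T y* = 27.3333.
Strong duality: c^T x* = b^T y*. Confirmed.

27.3333


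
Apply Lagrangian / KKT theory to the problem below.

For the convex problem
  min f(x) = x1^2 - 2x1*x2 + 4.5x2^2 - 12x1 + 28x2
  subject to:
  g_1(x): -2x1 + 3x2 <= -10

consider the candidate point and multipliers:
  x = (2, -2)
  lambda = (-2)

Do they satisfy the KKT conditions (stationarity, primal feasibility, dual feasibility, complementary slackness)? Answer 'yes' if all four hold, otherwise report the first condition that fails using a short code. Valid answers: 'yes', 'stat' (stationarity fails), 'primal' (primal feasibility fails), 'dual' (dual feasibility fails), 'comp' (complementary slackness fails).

Gradient of f: grad f(x) = Q x + c = (-4, 6)
Constraint values g_i(x) = a_i^T x - b_i:
  g_1((2, -2)) = 0
Stationarity residual: grad f(x) + sum_i lambda_i a_i = (0, 0)
  -> stationarity OK
Primal feasibility (all g_i <= 0): OK
Dual feasibility (all lambda_i >= 0): FAILS
Complementary slackness (lambda_i * g_i(x) = 0 for all i): OK

Verdict: the first failing condition is dual_feasibility -> dual.

dual


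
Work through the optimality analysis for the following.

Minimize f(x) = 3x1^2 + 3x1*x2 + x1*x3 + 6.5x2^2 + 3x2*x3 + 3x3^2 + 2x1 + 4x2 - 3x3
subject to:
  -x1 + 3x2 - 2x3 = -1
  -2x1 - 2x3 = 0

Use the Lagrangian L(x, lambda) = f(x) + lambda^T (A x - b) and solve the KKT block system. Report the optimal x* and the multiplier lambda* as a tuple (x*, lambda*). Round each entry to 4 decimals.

Form the Lagrangian:
  L(x, lambda) = (1/2) x^T Q x + c^T x + lambda^T (A x - b)
Stationarity (grad_x L = 0): Q x + c + A^T lambda = 0.
Primal feasibility: A x = b.

This gives the KKT block system:
  [ Q   A^T ] [ x     ]   [-c ]
  [ A    0  ] [ lambda ] = [ b ]

Solving the linear system:
  x*      = (-0.4466, -0.1845, 0.4466)
  lambda* = (-0.534, -0.1262)
  f(x*)   = -1.7524

x* = (-0.4466, -0.1845, 0.4466), lambda* = (-0.534, -0.1262)


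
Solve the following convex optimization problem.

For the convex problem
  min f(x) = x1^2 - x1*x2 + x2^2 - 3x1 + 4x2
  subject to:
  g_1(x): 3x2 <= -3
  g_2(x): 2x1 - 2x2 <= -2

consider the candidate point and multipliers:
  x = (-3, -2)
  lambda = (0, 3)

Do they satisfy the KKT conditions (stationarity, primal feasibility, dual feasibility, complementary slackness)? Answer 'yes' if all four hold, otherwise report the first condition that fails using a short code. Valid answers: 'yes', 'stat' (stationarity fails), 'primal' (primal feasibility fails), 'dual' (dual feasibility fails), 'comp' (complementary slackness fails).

Gradient of f: grad f(x) = Q x + c = (-7, 3)
Constraint values g_i(x) = a_i^T x - b_i:
  g_1((-3, -2)) = -3
  g_2((-3, -2)) = 0
Stationarity residual: grad f(x) + sum_i lambda_i a_i = (-1, -3)
  -> stationarity FAILS
Primal feasibility (all g_i <= 0): OK
Dual feasibility (all lambda_i >= 0): OK
Complementary slackness (lambda_i * g_i(x) = 0 for all i): OK

Verdict: the first failing condition is stationarity -> stat.

stat


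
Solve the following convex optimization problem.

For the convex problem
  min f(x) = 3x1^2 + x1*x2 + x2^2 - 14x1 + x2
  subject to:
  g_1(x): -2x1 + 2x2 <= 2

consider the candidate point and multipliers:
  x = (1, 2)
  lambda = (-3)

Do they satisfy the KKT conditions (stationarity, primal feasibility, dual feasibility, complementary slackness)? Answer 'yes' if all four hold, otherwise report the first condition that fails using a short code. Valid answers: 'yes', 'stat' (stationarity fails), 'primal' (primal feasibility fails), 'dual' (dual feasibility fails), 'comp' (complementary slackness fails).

Gradient of f: grad f(x) = Q x + c = (-6, 6)
Constraint values g_i(x) = a_i^T x - b_i:
  g_1((1, 2)) = 0
Stationarity residual: grad f(x) + sum_i lambda_i a_i = (0, 0)
  -> stationarity OK
Primal feasibility (all g_i <= 0): OK
Dual feasibility (all lambda_i >= 0): FAILS
Complementary slackness (lambda_i * g_i(x) = 0 for all i): OK

Verdict: the first failing condition is dual_feasibility -> dual.

dual


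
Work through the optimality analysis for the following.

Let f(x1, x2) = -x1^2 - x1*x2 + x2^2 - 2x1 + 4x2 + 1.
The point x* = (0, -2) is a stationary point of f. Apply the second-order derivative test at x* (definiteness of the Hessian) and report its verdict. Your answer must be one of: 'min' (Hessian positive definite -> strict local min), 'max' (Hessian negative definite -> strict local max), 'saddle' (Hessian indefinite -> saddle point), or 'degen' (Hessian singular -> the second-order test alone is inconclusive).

Compute the Hessian H = grad^2 f:
  H = [[-2, -1], [-1, 2]]
Verify stationarity: grad f(x*) = H x* + g = (0, 0).
Eigenvalues of H: -2.2361, 2.2361.
Eigenvalues have mixed signs, so H is indefinite -> x* is a saddle point.

saddle


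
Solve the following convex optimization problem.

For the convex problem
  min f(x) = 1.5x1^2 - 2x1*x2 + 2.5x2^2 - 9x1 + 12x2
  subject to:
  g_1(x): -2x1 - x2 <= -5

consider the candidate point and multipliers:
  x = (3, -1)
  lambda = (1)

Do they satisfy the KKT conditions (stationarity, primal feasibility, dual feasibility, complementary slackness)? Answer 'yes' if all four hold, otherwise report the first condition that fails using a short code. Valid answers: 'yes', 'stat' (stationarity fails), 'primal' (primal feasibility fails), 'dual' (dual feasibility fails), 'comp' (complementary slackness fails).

Gradient of f: grad f(x) = Q x + c = (2, 1)
Constraint values g_i(x) = a_i^T x - b_i:
  g_1((3, -1)) = 0
Stationarity residual: grad f(x) + sum_i lambda_i a_i = (0, 0)
  -> stationarity OK
Primal feasibility (all g_i <= 0): OK
Dual feasibility (all lambda_i >= 0): OK
Complementary slackness (lambda_i * g_i(x) = 0 for all i): OK

Verdict: yes, KKT holds.

yes


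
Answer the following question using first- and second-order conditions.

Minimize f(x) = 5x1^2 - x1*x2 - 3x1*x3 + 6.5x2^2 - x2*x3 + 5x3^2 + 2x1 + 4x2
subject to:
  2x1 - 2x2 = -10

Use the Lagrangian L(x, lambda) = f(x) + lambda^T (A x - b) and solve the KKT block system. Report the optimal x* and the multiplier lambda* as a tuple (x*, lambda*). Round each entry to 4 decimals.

Form the Lagrangian:
  L(x, lambda) = (1/2) x^T Q x + c^T x + lambda^T (A x - b)
Stationarity (grad_x L = 0): Q x + c + A^T lambda = 0.
Primal feasibility: A x = b.

This gives the KKT block system:
  [ Q   A^T ] [ x     ]   [-c ]
  [ A    0  ] [ lambda ] = [ b ]

Solving the linear system:
  x*      = (-3.299, 1.701, -0.8196)
  lambda* = (15.116)
  f(x*)   = 75.683

x* = (-3.299, 1.701, -0.8196), lambda* = (15.116)


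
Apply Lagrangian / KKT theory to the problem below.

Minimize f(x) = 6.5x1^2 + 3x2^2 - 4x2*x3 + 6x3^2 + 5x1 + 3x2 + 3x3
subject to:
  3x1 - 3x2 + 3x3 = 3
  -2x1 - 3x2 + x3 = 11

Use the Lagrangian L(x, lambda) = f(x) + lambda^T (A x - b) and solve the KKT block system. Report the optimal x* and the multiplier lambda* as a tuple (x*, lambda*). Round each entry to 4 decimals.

Form the Lagrangian:
  L(x, lambda) = (1/2) x^T Q x + c^T x + lambda^T (A x - b)
Stationarity (grad_x L = 0): Q x + c + A^T lambda = 0.
Primal feasibility: A x = b.

This gives the KKT block system:
  [ Q   A^T ] [ x     ]   [-c ]
  [ A    0  ] [ lambda ] = [ b ]

Solving the linear system:
  x*      = (-1.1748, -3.2378, -1.0629)
  lambda* = (0.4312, -4.4895)
  f(x*)   = 14.6573

x* = (-1.1748, -3.2378, -1.0629), lambda* = (0.4312, -4.4895)


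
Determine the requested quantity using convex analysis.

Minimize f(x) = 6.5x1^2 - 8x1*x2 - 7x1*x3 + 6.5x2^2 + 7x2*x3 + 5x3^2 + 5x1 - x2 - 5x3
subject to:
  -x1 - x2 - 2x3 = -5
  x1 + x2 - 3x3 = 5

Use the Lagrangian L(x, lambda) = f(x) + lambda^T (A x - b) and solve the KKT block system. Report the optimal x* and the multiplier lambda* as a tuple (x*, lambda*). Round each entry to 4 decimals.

Form the Lagrangian:
  L(x, lambda) = (1/2) x^T Q x + c^T x + lambda^T (A x - b)
Stationarity (grad_x L = 0): Q x + c + A^T lambda = 0.
Primal feasibility: A x = b.

This gives the KKT block system:
  [ Q   A^T ] [ x     ]   [-c ]
  [ A    0  ] [ lambda ] = [ b ]

Solving the linear system:
  x*      = (2.3571, 2.6429, 0)
  lambda* = (8.1, -6.4)
  f(x*)   = 40.8214

x* = (2.3571, 2.6429, 0), lambda* = (8.1, -6.4)


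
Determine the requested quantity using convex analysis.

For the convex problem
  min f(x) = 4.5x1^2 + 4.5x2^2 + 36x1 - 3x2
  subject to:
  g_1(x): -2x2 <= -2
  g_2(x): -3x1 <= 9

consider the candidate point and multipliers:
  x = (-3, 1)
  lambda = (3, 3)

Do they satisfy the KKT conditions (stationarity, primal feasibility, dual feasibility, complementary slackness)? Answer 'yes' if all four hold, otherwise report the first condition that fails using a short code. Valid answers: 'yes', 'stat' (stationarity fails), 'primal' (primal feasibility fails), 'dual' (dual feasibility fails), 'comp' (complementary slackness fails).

Gradient of f: grad f(x) = Q x + c = (9, 6)
Constraint values g_i(x) = a_i^T x - b_i:
  g_1((-3, 1)) = 0
  g_2((-3, 1)) = 0
Stationarity residual: grad f(x) + sum_i lambda_i a_i = (0, 0)
  -> stationarity OK
Primal feasibility (all g_i <= 0): OK
Dual feasibility (all lambda_i >= 0): OK
Complementary slackness (lambda_i * g_i(x) = 0 for all i): OK

Verdict: yes, KKT holds.

yes


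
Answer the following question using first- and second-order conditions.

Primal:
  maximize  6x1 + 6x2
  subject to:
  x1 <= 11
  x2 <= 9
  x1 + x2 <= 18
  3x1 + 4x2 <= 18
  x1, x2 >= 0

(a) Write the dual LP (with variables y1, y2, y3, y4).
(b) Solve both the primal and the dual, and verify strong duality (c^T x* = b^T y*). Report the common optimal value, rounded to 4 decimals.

The standard primal-dual pair for 'max c^T x s.t. A x <= b, x >= 0' is:
  Dual:  min b^T y  s.t.  A^T y >= c,  y >= 0.

So the dual LP is:
  minimize  11y1 + 9y2 + 18y3 + 18y4
  subject to:
    y1 + y3 + 3y4 >= 6
    y2 + y3 + 4y4 >= 6
    y1, y2, y3, y4 >= 0

Solving the primal: x* = (6, 0).
  primal value c^T x* = 36.
Solving the dual: y* = (0, 0, 0, 2).
  dual value b^T y* = 36.
Strong duality: c^T x* = b^T y*. Confirmed.

36


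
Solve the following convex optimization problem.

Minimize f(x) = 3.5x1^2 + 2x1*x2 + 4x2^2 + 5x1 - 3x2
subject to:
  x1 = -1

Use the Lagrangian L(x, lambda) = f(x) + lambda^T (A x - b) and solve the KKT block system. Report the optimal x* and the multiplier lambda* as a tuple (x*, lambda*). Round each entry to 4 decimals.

Form the Lagrangian:
  L(x, lambda) = (1/2) x^T Q x + c^T x + lambda^T (A x - b)
Stationarity (grad_x L = 0): Q x + c + A^T lambda = 0.
Primal feasibility: A x = b.

This gives the KKT block system:
  [ Q   A^T ] [ x     ]   [-c ]
  [ A    0  ] [ lambda ] = [ b ]

Solving the linear system:
  x*      = (-1, 0.625)
  lambda* = (0.75)
  f(x*)   = -3.0625

x* = (-1, 0.625), lambda* = (0.75)


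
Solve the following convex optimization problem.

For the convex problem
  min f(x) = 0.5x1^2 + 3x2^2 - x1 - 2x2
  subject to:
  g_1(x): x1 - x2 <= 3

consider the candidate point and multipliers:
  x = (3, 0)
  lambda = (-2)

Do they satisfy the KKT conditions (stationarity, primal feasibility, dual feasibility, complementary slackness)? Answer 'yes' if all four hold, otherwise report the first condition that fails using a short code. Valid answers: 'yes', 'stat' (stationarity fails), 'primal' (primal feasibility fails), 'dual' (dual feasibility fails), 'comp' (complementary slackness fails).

Gradient of f: grad f(x) = Q x + c = (2, -2)
Constraint values g_i(x) = a_i^T x - b_i:
  g_1((3, 0)) = 0
Stationarity residual: grad f(x) + sum_i lambda_i a_i = (0, 0)
  -> stationarity OK
Primal feasibility (all g_i <= 0): OK
Dual feasibility (all lambda_i >= 0): FAILS
Complementary slackness (lambda_i * g_i(x) = 0 for all i): OK

Verdict: the first failing condition is dual_feasibility -> dual.

dual


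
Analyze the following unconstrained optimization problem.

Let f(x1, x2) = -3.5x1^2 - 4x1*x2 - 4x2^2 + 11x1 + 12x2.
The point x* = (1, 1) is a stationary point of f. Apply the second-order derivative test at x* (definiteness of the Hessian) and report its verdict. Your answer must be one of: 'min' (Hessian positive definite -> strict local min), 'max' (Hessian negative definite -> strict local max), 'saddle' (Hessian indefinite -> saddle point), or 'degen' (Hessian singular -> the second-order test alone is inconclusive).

Compute the Hessian H = grad^2 f:
  H = [[-7, -4], [-4, -8]]
Verify stationarity: grad f(x*) = H x* + g = (0, 0).
Eigenvalues of H: -11.5311, -3.4689.
Both eigenvalues < 0, so H is negative definite -> x* is a strict local max.

max


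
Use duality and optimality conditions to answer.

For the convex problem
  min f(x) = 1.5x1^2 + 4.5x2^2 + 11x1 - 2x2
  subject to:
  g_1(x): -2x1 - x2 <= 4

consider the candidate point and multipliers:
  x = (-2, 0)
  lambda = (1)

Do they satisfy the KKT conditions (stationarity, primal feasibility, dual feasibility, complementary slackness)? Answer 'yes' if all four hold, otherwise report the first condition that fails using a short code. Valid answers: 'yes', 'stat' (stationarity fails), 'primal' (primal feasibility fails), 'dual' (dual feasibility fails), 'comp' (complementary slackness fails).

Gradient of f: grad f(x) = Q x + c = (5, -2)
Constraint values g_i(x) = a_i^T x - b_i:
  g_1((-2, 0)) = 0
Stationarity residual: grad f(x) + sum_i lambda_i a_i = (3, -3)
  -> stationarity FAILS
Primal feasibility (all g_i <= 0): OK
Dual feasibility (all lambda_i >= 0): OK
Complementary slackness (lambda_i * g_i(x) = 0 for all i): OK

Verdict: the first failing condition is stationarity -> stat.

stat


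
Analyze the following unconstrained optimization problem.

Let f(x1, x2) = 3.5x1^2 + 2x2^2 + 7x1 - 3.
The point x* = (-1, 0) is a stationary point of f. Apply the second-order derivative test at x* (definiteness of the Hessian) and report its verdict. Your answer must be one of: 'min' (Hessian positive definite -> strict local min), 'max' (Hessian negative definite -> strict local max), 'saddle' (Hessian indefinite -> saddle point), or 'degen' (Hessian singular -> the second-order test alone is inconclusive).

Compute the Hessian H = grad^2 f:
  H = [[7, 0], [0, 4]]
Verify stationarity: grad f(x*) = H x* + g = (0, 0).
Eigenvalues of H: 4, 7.
Both eigenvalues > 0, so H is positive definite -> x* is a strict local min.

min


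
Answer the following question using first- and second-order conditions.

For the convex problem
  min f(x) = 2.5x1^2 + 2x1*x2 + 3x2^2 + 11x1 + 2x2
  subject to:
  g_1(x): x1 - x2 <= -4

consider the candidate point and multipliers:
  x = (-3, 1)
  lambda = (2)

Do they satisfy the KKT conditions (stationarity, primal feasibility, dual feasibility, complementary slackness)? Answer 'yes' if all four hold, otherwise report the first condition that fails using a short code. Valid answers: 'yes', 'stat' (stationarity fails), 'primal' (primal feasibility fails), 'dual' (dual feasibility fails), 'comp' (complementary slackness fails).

Gradient of f: grad f(x) = Q x + c = (-2, 2)
Constraint values g_i(x) = a_i^T x - b_i:
  g_1((-3, 1)) = 0
Stationarity residual: grad f(x) + sum_i lambda_i a_i = (0, 0)
  -> stationarity OK
Primal feasibility (all g_i <= 0): OK
Dual feasibility (all lambda_i >= 0): OK
Complementary slackness (lambda_i * g_i(x) = 0 for all i): OK

Verdict: yes, KKT holds.

yes


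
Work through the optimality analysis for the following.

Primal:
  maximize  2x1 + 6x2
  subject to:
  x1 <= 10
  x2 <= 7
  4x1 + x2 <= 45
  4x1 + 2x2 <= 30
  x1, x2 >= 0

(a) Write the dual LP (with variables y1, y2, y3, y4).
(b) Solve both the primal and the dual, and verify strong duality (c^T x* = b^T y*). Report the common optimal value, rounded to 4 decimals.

The standard primal-dual pair for 'max c^T x s.t. A x <= b, x >= 0' is:
  Dual:  min b^T y  s.t.  A^T y >= c,  y >= 0.

So the dual LP is:
  minimize  10y1 + 7y2 + 45y3 + 30y4
  subject to:
    y1 + 4y3 + 4y4 >= 2
    y2 + y3 + 2y4 >= 6
    y1, y2, y3, y4 >= 0

Solving the primal: x* = (4, 7).
  primal value c^T x* = 50.
Solving the dual: y* = (0, 5, 0, 0.5).
  dual value b^T y* = 50.
Strong duality: c^T x* = b^T y*. Confirmed.

50


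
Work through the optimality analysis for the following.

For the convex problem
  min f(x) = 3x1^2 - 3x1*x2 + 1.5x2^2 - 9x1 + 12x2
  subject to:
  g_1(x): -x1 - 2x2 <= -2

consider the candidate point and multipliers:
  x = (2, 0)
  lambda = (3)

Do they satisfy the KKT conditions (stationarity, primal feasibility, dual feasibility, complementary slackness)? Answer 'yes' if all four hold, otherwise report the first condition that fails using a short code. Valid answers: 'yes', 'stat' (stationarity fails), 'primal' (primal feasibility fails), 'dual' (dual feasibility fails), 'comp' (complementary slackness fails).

Gradient of f: grad f(x) = Q x + c = (3, 6)
Constraint values g_i(x) = a_i^T x - b_i:
  g_1((2, 0)) = 0
Stationarity residual: grad f(x) + sum_i lambda_i a_i = (0, 0)
  -> stationarity OK
Primal feasibility (all g_i <= 0): OK
Dual feasibility (all lambda_i >= 0): OK
Complementary slackness (lambda_i * g_i(x) = 0 for all i): OK

Verdict: yes, KKT holds.

yes


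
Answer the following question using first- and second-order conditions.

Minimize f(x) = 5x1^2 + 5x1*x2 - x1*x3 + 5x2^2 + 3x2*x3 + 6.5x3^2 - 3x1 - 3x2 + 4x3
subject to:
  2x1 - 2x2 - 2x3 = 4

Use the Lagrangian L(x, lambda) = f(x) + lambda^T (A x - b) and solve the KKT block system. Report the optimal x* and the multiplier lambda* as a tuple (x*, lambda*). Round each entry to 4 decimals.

Form the Lagrangian:
  L(x, lambda) = (1/2) x^T Q x + c^T x + lambda^T (A x - b)
Stationarity (grad_x L = 0): Q x + c + A^T lambda = 0.
Primal feasibility: A x = b.

This gives the KKT block system:
  [ Q   A^T ] [ x     ]   [-c ]
  [ A    0  ] [ lambda ] = [ b ]

Solving the linear system:
  x*      = (0.9941, -0.5308, -0.4751)
  lambda* = (-2.3812)
  f(x*)   = 3.1173

x* = (0.9941, -0.5308, -0.4751), lambda* = (-2.3812)


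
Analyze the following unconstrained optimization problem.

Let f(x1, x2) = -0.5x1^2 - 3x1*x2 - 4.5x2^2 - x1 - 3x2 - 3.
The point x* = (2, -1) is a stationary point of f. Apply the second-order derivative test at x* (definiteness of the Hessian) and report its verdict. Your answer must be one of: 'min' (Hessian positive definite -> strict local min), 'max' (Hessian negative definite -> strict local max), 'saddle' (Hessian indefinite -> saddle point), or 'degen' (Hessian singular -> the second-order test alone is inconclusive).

Compute the Hessian H = grad^2 f:
  H = [[-1, -3], [-3, -9]]
Verify stationarity: grad f(x*) = H x* + g = (0, 0).
Eigenvalues of H: -10, 0.
H has a zero eigenvalue (singular; negative semidefinite but not definite), so H is neither positive definite, negative definite, nor indefinite. The second-order test alone is inconclusive -> degen.
(Indeed, f is constant along the null direction of H through x*, so x* is not a strict local extremum.)

degen


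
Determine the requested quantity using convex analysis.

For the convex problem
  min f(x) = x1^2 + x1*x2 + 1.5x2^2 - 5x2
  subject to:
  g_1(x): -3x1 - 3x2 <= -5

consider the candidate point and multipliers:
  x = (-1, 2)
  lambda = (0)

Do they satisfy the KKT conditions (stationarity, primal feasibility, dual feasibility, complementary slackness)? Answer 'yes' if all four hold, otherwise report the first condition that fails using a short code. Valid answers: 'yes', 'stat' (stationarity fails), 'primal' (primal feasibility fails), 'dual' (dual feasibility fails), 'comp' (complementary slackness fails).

Gradient of f: grad f(x) = Q x + c = (0, 0)
Constraint values g_i(x) = a_i^T x - b_i:
  g_1((-1, 2)) = 2
Stationarity residual: grad f(x) + sum_i lambda_i a_i = (0, 0)
  -> stationarity OK
Primal feasibility (all g_i <= 0): FAILS
Dual feasibility (all lambda_i >= 0): OK
Complementary slackness (lambda_i * g_i(x) = 0 for all i): OK

Verdict: the first failing condition is primal_feasibility -> primal.

primal


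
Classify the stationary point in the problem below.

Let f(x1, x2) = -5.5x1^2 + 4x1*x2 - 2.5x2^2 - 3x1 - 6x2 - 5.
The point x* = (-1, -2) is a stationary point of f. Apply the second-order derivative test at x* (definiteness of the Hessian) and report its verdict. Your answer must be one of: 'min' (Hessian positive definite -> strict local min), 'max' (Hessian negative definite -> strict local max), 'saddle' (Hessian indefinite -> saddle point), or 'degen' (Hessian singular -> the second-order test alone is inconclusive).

Compute the Hessian H = grad^2 f:
  H = [[-11, 4], [4, -5]]
Verify stationarity: grad f(x*) = H x* + g = (0, 0).
Eigenvalues of H: -13, -3.
Both eigenvalues < 0, so H is negative definite -> x* is a strict local max.

max


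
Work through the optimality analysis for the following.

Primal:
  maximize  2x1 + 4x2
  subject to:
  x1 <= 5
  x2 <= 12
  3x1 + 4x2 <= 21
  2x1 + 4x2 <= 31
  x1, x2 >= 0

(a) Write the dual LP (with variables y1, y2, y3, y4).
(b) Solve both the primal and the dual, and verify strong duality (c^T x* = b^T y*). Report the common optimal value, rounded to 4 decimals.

The standard primal-dual pair for 'max c^T x s.t. A x <= b, x >= 0' is:
  Dual:  min b^T y  s.t.  A^T y >= c,  y >= 0.

So the dual LP is:
  minimize  5y1 + 12y2 + 21y3 + 31y4
  subject to:
    y1 + 3y3 + 2y4 >= 2
    y2 + 4y3 + 4y4 >= 4
    y1, y2, y3, y4 >= 0

Solving the primal: x* = (0, 5.25).
  primal value c^T x* = 21.
Solving the dual: y* = (0, 0, 1, 0).
  dual value b^T y* = 21.
Strong duality: c^T x* = b^T y*. Confirmed.

21


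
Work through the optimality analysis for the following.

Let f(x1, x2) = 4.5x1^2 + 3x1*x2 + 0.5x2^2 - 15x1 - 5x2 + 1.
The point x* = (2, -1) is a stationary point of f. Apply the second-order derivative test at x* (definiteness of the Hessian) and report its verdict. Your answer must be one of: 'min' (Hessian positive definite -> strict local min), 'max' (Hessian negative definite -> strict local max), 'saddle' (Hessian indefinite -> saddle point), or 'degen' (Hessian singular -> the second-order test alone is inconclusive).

Compute the Hessian H = grad^2 f:
  H = [[9, 3], [3, 1]]
Verify stationarity: grad f(x*) = H x* + g = (0, 0).
Eigenvalues of H: 0, 10.
H has a zero eigenvalue (singular; positive semidefinite but not definite), so H is neither positive definite, negative definite, nor indefinite. The second-order test alone is inconclusive -> degen.
(Indeed, f is constant along the null direction of H through x*, so x* is not a strict local extremum.)

degen


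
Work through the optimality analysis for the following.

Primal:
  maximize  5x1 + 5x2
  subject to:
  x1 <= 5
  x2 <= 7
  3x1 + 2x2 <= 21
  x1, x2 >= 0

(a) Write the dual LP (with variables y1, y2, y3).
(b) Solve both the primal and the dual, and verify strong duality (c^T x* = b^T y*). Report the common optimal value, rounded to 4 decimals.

The standard primal-dual pair for 'max c^T x s.t. A x <= b, x >= 0' is:
  Dual:  min b^T y  s.t.  A^T y >= c,  y >= 0.

So the dual LP is:
  minimize  5y1 + 7y2 + 21y3
  subject to:
    y1 + 3y3 >= 5
    y2 + 2y3 >= 5
    y1, y2, y3 >= 0

Solving the primal: x* = (2.3333, 7).
  primal value c^T x* = 46.6667.
Solving the dual: y* = (0, 1.6667, 1.6667).
  dual value b^T y* = 46.6667.
Strong duality: c^T x* = b^T y*. Confirmed.

46.6667


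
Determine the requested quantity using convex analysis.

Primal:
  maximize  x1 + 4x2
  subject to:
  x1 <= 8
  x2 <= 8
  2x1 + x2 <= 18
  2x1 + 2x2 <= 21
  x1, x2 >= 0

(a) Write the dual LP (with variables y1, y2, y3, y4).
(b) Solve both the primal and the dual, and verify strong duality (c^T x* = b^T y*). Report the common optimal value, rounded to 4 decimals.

The standard primal-dual pair for 'max c^T x s.t. A x <= b, x >= 0' is:
  Dual:  min b^T y  s.t.  A^T y >= c,  y >= 0.

So the dual LP is:
  minimize  8y1 + 8y2 + 18y3 + 21y4
  subject to:
    y1 + 2y3 + 2y4 >= 1
    y2 + y3 + 2y4 >= 4
    y1, y2, y3, y4 >= 0

Solving the primal: x* = (2.5, 8).
  primal value c^T x* = 34.5.
Solving the dual: y* = (0, 3, 0, 0.5).
  dual value b^T y* = 34.5.
Strong duality: c^T x* = b^T y*. Confirmed.

34.5


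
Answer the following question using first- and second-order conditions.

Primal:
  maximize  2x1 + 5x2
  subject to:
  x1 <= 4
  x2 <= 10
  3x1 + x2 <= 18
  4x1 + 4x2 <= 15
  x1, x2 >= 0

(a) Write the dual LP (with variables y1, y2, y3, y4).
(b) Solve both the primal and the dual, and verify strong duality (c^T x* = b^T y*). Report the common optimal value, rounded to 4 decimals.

The standard primal-dual pair for 'max c^T x s.t. A x <= b, x >= 0' is:
  Dual:  min b^T y  s.t.  A^T y >= c,  y >= 0.

So the dual LP is:
  minimize  4y1 + 10y2 + 18y3 + 15y4
  subject to:
    y1 + 3y3 + 4y4 >= 2
    y2 + y3 + 4y4 >= 5
    y1, y2, y3, y4 >= 0

Solving the primal: x* = (0, 3.75).
  primal value c^T x* = 18.75.
Solving the dual: y* = (0, 0, 0, 1.25).
  dual value b^T y* = 18.75.
Strong duality: c^T x* = b^T y*. Confirmed.

18.75


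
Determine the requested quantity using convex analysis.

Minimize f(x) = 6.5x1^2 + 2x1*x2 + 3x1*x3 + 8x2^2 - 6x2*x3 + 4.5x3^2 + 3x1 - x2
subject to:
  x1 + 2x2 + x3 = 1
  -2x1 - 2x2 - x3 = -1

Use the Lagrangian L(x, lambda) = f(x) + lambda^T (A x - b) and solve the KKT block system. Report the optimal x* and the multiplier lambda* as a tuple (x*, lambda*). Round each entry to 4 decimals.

Form the Lagrangian:
  L(x, lambda) = (1/2) x^T Q x + c^T x + lambda^T (A x - b)
Stationarity (grad_x L = 0): Q x + c + A^T lambda = 0.
Primal feasibility: A x = b.

This gives the KKT block system:
  [ Q   A^T ] [ x     ]   [-c ]
  [ A    0  ] [ lambda ] = [ b ]

Solving the linear system:
  x*      = (0, 0.3289, 0.3421)
  lambda* = (2.4737, 3.5789)
  f(x*)   = 0.3882

x* = (0, 0.3289, 0.3421), lambda* = (2.4737, 3.5789)


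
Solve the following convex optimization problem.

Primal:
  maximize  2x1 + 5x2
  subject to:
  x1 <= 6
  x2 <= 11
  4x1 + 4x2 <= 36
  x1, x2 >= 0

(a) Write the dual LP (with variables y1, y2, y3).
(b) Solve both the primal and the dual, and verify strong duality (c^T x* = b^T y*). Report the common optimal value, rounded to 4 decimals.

The standard primal-dual pair for 'max c^T x s.t. A x <= b, x >= 0' is:
  Dual:  min b^T y  s.t.  A^T y >= c,  y >= 0.

So the dual LP is:
  minimize  6y1 + 11y2 + 36y3
  subject to:
    y1 + 4y3 >= 2
    y2 + 4y3 >= 5
    y1, y2, y3 >= 0

Solving the primal: x* = (0, 9).
  primal value c^T x* = 45.
Solving the dual: y* = (0, 0, 1.25).
  dual value b^T y* = 45.
Strong duality: c^T x* = b^T y*. Confirmed.

45


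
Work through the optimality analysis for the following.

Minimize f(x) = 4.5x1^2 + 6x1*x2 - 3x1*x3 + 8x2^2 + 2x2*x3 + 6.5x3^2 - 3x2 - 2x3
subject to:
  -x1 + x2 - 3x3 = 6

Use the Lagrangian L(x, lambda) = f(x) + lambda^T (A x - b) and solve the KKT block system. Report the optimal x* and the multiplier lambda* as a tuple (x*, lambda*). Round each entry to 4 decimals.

Form the Lagrangian:
  L(x, lambda) = (1/2) x^T Q x + c^T x + lambda^T (A x - b)
Stationarity (grad_x L = 0): Q x + c + A^T lambda = 0.
Primal feasibility: A x = b.

This gives the KKT block system:
  [ Q   A^T ] [ x     ]   [-c ]
  [ A    0  ] [ lambda ] = [ b ]

Solving the linear system:
  x*      = (-1.4872, 1.0986, -1.1381)
  lambda* = (-3.3787)
  f(x*)   = 9.6262

x* = (-1.4872, 1.0986, -1.1381), lambda* = (-3.3787)


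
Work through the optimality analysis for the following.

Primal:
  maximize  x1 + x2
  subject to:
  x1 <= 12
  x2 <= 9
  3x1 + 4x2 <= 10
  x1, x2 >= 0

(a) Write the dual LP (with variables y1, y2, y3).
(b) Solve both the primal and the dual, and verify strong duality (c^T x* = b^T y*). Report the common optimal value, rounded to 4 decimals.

The standard primal-dual pair for 'max c^T x s.t. A x <= b, x >= 0' is:
  Dual:  min b^T y  s.t.  A^T y >= c,  y >= 0.

So the dual LP is:
  minimize  12y1 + 9y2 + 10y3
  subject to:
    y1 + 3y3 >= 1
    y2 + 4y3 >= 1
    y1, y2, y3 >= 0

Solving the primal: x* = (3.3333, 0).
  primal value c^T x* = 3.3333.
Solving the dual: y* = (0, 0, 0.3333).
  dual value b^T y* = 3.3333.
Strong duality: c^T x* = b^T y*. Confirmed.

3.3333


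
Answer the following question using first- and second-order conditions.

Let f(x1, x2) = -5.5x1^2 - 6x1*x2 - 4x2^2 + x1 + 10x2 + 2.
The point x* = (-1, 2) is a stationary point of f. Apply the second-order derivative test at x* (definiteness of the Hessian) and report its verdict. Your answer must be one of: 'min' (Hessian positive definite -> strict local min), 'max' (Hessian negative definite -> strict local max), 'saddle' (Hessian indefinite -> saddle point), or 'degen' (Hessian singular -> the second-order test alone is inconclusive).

Compute the Hessian H = grad^2 f:
  H = [[-11, -6], [-6, -8]]
Verify stationarity: grad f(x*) = H x* + g = (0, 0).
Eigenvalues of H: -15.6847, -3.3153.
Both eigenvalues < 0, so H is negative definite -> x* is a strict local max.

max


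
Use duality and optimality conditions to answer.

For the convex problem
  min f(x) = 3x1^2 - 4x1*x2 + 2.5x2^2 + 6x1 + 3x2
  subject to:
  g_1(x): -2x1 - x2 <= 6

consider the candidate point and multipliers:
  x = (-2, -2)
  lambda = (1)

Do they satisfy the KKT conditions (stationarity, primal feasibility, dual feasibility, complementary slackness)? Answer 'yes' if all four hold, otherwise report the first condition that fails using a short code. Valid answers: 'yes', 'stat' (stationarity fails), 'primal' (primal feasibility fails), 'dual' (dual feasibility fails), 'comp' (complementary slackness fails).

Gradient of f: grad f(x) = Q x + c = (2, 1)
Constraint values g_i(x) = a_i^T x - b_i:
  g_1((-2, -2)) = 0
Stationarity residual: grad f(x) + sum_i lambda_i a_i = (0, 0)
  -> stationarity OK
Primal feasibility (all g_i <= 0): OK
Dual feasibility (all lambda_i >= 0): OK
Complementary slackness (lambda_i * g_i(x) = 0 for all i): OK

Verdict: yes, KKT holds.

yes


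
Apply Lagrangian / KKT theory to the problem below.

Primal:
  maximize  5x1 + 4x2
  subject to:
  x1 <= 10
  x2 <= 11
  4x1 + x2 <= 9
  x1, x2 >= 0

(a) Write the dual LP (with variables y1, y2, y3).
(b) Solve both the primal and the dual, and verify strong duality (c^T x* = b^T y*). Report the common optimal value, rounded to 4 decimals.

The standard primal-dual pair for 'max c^T x s.t. A x <= b, x >= 0' is:
  Dual:  min b^T y  s.t.  A^T y >= c,  y >= 0.

So the dual LP is:
  minimize  10y1 + 11y2 + 9y3
  subject to:
    y1 + 4y3 >= 5
    y2 + y3 >= 4
    y1, y2, y3 >= 0

Solving the primal: x* = (0, 9).
  primal value c^T x* = 36.
Solving the dual: y* = (0, 0, 4).
  dual value b^T y* = 36.
Strong duality: c^T x* = b^T y*. Confirmed.

36


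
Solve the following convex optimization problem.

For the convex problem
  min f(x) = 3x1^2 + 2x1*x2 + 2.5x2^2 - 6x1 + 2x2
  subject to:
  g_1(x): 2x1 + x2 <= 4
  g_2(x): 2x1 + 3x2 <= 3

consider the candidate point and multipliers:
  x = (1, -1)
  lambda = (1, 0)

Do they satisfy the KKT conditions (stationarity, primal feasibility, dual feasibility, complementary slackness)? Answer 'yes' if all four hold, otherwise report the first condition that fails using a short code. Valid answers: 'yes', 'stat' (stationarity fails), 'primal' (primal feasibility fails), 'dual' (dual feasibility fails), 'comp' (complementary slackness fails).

Gradient of f: grad f(x) = Q x + c = (-2, -1)
Constraint values g_i(x) = a_i^T x - b_i:
  g_1((1, -1)) = -3
  g_2((1, -1)) = -4
Stationarity residual: grad f(x) + sum_i lambda_i a_i = (0, 0)
  -> stationarity OK
Primal feasibility (all g_i <= 0): OK
Dual feasibility (all lambda_i >= 0): OK
Complementary slackness (lambda_i * g_i(x) = 0 for all i): FAILS

Verdict: the first failing condition is complementary_slackness -> comp.

comp
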